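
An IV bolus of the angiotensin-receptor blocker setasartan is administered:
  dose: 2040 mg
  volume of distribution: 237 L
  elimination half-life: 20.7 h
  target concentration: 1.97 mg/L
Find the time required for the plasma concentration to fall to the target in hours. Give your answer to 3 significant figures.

C₀ = Dose / Vd = 2040 / 237 = 8.608 mg/L
k = ln2 / t½ = 0.693147 / 20.7 = 0.03349 h⁻¹
t = ln(C₀ / C) / k = ln(8.608 / 1.97) / 0.03349
  = ln(4.370) / 0.03349 = 1.475 / 0.03349 = 44.04 h

44.0 h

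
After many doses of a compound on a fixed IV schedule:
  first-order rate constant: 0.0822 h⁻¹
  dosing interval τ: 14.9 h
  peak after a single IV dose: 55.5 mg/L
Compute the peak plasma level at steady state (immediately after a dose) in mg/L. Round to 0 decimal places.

79 mg/L

e^(−kτ) = e^(−0.08220 × 14.9) = 0.2938
Accumulation ratio R = 1 / (1 − e^(−kτ)) = 1 / (1 − 0.2938) = 1.416
Steady-state peak = C₀ × R = 55.5 × 1.416 = 78.59 mg/L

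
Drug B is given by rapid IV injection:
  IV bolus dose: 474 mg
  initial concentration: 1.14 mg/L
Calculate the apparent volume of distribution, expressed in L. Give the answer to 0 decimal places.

416 L

Vd = Dose / C₀ = 474.0 / 1.14 = 415.8 L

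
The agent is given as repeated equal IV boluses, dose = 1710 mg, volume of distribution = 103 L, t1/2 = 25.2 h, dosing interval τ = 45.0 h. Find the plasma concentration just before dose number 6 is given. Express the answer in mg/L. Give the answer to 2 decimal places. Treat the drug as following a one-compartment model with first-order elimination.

6.77 mg/L

C₀ per dose = Dose / Vd = 1710 / 103 = 16.60 mg/L
k = ln2 / t½ = 0.693147 / 25.2 = 0.02751 h⁻¹
Fraction remaining after one interval: r = e^(−kτ) = e^(−0.02751 × 45.0) = 0.2900
Before dose 6, 5 doses have been given (aged 1τ, 2τ, 3τ, 4τ, 5τ).
C_trough = C₀ × (r + r² + … + r^5) = C₀ × r(1−r^5)/(1−r)
        = 16.60 × 0.2900 × (1 − 0.002051) / (1 − 0.2900) = 6.766 mg/L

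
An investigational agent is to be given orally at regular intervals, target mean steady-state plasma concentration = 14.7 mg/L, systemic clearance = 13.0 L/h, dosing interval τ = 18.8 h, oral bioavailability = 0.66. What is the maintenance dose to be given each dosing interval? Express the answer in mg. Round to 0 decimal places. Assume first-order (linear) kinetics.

5443 mg

At steady state, F × (Dose/τ) = Css × CL.
Dose = Css × CL × τ / F = 14.7 × 13.00 × 18.8 / 0.66 = 5443 mg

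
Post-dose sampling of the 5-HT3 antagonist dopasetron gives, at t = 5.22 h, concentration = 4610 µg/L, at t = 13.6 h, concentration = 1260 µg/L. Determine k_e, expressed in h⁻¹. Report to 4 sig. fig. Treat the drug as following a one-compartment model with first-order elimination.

0.1548 h⁻¹

k = ln(C₁/C₂) / (t₂ − t₁) = ln(4610/1260) / (13.6 − 5.22)
  = 1.297 / 8.380 = 0.1548 h⁻¹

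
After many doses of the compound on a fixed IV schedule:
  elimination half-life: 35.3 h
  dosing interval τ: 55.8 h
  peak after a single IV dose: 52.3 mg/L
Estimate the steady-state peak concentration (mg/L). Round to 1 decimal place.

78.6 mg/L

k = ln2 / t½ = 0.693147 / 35.3 = 0.01964 h⁻¹
e^(−kτ) = e^(−0.01964 × 55.8) = 0.3342
Accumulation ratio R = 1 / (1 − e^(−kτ)) = 1 / (1 − 0.3342) = 1.502
Steady-state peak = C₀ × R = 52.3 × 1.502 = 78.55 mg/L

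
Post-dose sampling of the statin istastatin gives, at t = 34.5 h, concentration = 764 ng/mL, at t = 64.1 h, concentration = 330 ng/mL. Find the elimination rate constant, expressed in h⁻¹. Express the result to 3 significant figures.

k = ln(C₁/C₂) / (t₂ − t₁) = ln(764/330) / (64.1 − 34.5)
  = 0.8395 / 29.60 = 0.02836 h⁻¹

0.0284 h⁻¹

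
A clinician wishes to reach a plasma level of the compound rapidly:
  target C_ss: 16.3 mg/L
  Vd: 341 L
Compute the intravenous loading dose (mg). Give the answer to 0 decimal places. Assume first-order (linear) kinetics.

5558 mg

LD = Css × Vd = 16.3 × 341 = 5558 mg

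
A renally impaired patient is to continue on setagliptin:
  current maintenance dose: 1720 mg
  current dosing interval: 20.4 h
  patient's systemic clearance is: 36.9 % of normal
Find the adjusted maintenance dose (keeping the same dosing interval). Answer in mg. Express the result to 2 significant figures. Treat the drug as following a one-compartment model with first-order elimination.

630 mg

To keep the same average steady-state level, dosing rate must scale with clearance.
CL ratio = 36.9 / 100 = 0.3690
New dose (same interval) = 1720 × 0.3690 = 634.7 mg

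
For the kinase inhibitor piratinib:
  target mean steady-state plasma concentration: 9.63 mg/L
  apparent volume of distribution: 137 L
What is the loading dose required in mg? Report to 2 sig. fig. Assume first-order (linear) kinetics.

1300 mg

LD = Css × Vd = 9.63 × 137 = 1319 mg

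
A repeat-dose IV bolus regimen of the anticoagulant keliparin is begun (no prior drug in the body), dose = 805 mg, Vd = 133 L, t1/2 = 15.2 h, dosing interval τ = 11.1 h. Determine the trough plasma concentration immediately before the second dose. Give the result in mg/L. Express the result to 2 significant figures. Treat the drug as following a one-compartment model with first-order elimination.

3.6 mg/L

C₀ per dose = Dose / Vd = 805 / 133 = 6.053 mg/L
k = ln2 / t½ = 0.693147 / 15.2 = 0.04560 h⁻¹
Fraction remaining after one interval: r = e^(−kτ) = e^(−0.04560 × 11.1) = 0.6028
Before dose 2, 1 dose has been given (aged 1τ).
C_trough = C₀ × r = 6.053 × 0.6028 = 3.649 mg/L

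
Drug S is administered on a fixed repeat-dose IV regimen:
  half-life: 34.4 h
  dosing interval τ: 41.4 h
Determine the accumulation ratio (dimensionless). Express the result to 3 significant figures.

k = ln2 / t½ = 0.693147 / 34.4 = 0.02015 h⁻¹
e^(−kτ) = e^(−0.02015 × 41.4) = 0.4342
Accumulation ratio R = 1 / (1 − e^(−kτ)) = 1 / (1 − 0.4342) = 1.767

1.77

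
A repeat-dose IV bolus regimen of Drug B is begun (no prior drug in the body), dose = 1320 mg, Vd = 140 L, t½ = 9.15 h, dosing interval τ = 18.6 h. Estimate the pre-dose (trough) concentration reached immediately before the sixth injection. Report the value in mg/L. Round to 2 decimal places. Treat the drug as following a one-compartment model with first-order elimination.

3.05 mg/L

C₀ per dose = Dose / Vd = 1320 / 140 = 9.429 mg/L
k = ln2 / t½ = 0.693147 / 9.15 = 0.07575 h⁻¹
Fraction remaining after one interval: r = e^(−kτ) = e^(−0.07575 × 18.6) = 0.2444
Before dose 6, 5 doses have been given (aged 1τ, 2τ, 3τ, 4τ, 5τ).
C_trough = C₀ × (r + r² + … + r^5) = C₀ × r(1−r^5)/(1−r)
        = 9.429 × 0.2444 × (1 − 0.0008720) / (1 − 0.2444) = 3.047 mg/L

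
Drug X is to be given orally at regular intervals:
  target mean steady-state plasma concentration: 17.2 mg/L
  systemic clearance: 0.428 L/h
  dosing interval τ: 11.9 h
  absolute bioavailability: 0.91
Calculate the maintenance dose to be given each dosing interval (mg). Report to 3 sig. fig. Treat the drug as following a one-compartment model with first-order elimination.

At steady state, F × (Dose/τ) = Css × CL.
Dose = Css × CL × τ / F = 17.2 × 0.4280 × 11.9 / 0.91 = 96.27 mg

96.3 mg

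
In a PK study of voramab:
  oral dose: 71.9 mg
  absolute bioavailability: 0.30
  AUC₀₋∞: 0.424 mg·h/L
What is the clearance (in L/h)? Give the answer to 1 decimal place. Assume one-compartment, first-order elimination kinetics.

50.9 L/h

CL = F·Dose / AUC = 0.30 × 71.9 / 0.424 = 50.87 L/h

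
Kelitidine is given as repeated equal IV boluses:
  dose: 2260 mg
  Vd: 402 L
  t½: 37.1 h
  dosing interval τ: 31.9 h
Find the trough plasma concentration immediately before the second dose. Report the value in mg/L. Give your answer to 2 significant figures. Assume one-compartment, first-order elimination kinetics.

3.1 mg/L

C₀ per dose = Dose / Vd = 2260 / 402 = 5.622 mg/L
k = ln2 / t½ = 0.693147 / 37.1 = 0.01868 h⁻¹
Fraction remaining after one interval: r = e^(−kτ) = e^(−0.01868 × 31.9) = 0.5511
Before dose 2, 1 dose has been given (aged 1τ).
C_trough = C₀ × r = 5.622 × 0.5511 = 3.098 mg/L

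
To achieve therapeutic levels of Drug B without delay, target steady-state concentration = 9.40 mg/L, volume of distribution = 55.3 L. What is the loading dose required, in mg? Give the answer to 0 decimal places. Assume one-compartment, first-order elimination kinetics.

LD = Css × Vd = 9.40 × 55.3 = 519.8 mg

520 mg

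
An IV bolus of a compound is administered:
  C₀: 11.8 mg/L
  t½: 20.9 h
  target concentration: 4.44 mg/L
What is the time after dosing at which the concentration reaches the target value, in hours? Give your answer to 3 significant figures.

29.5 h

k = ln2 / t½ = 0.693147 / 20.9 = 0.03316 h⁻¹
t = ln(C₀ / C) / k = ln(11.80 / 4.44) / 0.03316
  = ln(2.658) / 0.03316 = 0.9776 / 0.03316 = 29.48 h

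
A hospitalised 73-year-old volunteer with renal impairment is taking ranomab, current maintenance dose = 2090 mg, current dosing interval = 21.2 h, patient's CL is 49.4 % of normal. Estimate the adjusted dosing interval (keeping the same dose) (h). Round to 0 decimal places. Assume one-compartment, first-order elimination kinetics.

To keep the same average steady-state level, dosing rate must scale with clearance.
CL ratio = 49.4 / 100 = 0.4940
New interval (same dose) = 21.2 / 0.4940 = 42.91 h

43 h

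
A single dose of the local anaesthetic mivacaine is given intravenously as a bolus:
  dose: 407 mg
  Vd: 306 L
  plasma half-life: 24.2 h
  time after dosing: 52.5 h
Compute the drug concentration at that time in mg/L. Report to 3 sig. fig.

0.296 mg/L

C₀ = Dose / Vd = 407.0 / 306 = 1.330 mg/L
k = ln2 / t½ = 0.693147 / 24.2 = 0.02864 h⁻¹
C = C₀ · e^(−k·t) = 1.330 × e^(−0.02864 × 52.5)
  = 1.330 × 0.2223 = 0.2957 mg/L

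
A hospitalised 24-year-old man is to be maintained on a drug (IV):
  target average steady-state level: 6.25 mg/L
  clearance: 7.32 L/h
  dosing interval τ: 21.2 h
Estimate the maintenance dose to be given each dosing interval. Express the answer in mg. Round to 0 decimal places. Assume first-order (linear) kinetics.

At steady state, Dose/τ = Css × CL.
Dose = Css × CL × τ = 6.25 × 7.320 × 21.2 = 969.9 mg

970 mg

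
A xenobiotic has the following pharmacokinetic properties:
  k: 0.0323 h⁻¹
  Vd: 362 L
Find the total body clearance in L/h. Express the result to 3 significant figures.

11.7 L/h

CL = k × Vd = 0.0323 × 362 = 11.69 L/h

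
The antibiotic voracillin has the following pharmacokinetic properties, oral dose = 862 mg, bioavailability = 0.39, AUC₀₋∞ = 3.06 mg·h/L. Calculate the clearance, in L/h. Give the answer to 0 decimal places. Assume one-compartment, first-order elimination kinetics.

110 L/h

CL = F·Dose / AUC = 0.39 × 862 / 3.06 = 109.9 L/h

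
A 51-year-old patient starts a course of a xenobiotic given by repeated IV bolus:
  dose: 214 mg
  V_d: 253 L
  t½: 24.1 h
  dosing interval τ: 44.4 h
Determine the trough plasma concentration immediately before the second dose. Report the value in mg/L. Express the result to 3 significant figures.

C₀ per dose = Dose / Vd = 214 / 253 = 0.8458 mg/L
k = ln2 / t½ = 0.693147 / 24.1 = 0.02876 h⁻¹
Fraction remaining after one interval: r = e^(−kτ) = e^(−0.02876 × 44.4) = 0.2789
Before dose 2, 1 dose has been given (aged 1τ).
C_trough = C₀ × r = 0.8458 × 0.2789 = 0.2359 mg/L

0.236 mg/L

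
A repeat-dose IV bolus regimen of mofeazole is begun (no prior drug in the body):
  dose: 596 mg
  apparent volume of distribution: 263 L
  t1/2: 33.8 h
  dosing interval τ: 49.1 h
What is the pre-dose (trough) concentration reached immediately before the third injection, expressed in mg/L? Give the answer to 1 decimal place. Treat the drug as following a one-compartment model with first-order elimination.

1.1 mg/L

C₀ per dose = Dose / Vd = 596 / 263 = 2.266 mg/L
k = ln2 / t½ = 0.693147 / 33.8 = 0.02051 h⁻¹
Fraction remaining after one interval: r = e^(−kτ) = e^(−0.02051 × 49.1) = 0.3653
Before dose 3, 2 doses have been given (aged 1τ, 2τ).
C_trough = C₀ × (r + r²) = 2.266 × (0.3653 + 0.1334) = 1.130 mg/L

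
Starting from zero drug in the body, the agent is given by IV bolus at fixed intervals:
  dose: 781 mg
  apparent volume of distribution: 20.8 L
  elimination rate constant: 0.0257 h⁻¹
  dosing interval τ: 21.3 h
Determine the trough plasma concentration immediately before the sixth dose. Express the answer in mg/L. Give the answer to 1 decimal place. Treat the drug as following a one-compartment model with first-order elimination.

48.2 mg/L

C₀ per dose = Dose / Vd = 781 / 20.8 = 37.55 mg/L
Fraction remaining after one interval: r = e^(−kτ) = e^(−0.02570 × 21.3) = 0.5784
Before dose 6, 5 doses have been given (aged 1τ, 2τ, 3τ, 4τ, 5τ).
C_trough = C₀ × (r + r² + … + r^5) = C₀ × r(1−r^5)/(1−r)
        = 37.55 × 0.5784 × (1 − 0.06474) / (1 − 0.5784) = 48.18 mg/L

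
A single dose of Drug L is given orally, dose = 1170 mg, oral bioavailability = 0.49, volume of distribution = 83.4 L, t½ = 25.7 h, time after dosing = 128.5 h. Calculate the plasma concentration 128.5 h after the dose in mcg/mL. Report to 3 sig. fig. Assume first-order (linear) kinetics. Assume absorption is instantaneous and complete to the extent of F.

0.215 mcg/mL

Amount reaching circulation = F × Dose = 0.49 × 1170 = 573.3 mg
C₀ = F·Dose / Vd = 573.3 / 83.4 = 6.874 mg/L
k = ln2 / t½ = 0.693147 / 25.7 = 0.02697 h⁻¹
t / t½ = 128.5 / 25.7 = 5 half-lives
C = C₀ × (1/2)^5 = 6.874 × 0.03125 = 0.2148 mg/L
(0.2148 mg/L = 0.2148 mcg/mL)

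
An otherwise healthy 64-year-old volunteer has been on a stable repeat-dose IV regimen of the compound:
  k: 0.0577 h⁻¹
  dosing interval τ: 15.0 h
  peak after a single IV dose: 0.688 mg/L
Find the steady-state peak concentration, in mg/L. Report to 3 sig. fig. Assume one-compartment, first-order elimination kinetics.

1.19 mg/L

e^(−kτ) = e^(−0.05770 × 15.0) = 0.4208
Accumulation ratio R = 1 / (1 − e^(−kτ)) = 1 / (1 − 0.4208) = 1.727
Steady-state peak = C₀ × R = 0.688 × 1.727 = 1.188 mg/L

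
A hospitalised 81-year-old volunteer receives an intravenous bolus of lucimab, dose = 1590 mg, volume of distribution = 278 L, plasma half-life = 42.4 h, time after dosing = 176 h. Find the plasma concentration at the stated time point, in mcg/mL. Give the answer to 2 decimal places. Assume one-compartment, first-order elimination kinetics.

0.32 mcg/mL

C₀ = Dose / Vd = 1590 / 278 = 5.719 mg/L
k = ln2 / t½ = 0.693147 / 42.4 = 0.01635 h⁻¹
C = C₀ · e^(−k·t) = 5.719 × e^(−0.01635 × 176)
  = 5.719 × 0.05627 = 0.3218 mg/L
(0.3218 mg/L = 0.3218 mcg/mL)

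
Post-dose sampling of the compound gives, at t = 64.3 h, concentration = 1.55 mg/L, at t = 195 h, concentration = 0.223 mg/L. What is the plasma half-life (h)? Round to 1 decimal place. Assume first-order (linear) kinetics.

46.7 h

k = ln(C₁/C₂) / (t₂ − t₁) = ln(1.55/0.223) / (195 − 64.3)
  = 1.939 / 130.7 = 0.01484 h⁻¹
t½ = ln2 / k = 0.693147 / 0.01484 = 46.71 h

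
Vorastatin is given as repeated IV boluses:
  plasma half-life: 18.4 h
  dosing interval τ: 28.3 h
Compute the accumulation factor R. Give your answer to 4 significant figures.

1.525

k = ln2 / t½ = 0.693147 / 18.4 = 0.03767 h⁻¹
e^(−kτ) = e^(−0.03767 × 28.3) = 0.3444
Accumulation ratio R = 1 / (1 − e^(−kτ)) = 1 / (1 − 0.3444) = 1.525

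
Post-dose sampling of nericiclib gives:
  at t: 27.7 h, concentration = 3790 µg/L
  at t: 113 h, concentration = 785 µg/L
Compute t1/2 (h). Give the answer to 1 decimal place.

37.6 h

k = ln(C₁/C₂) / (t₂ − t₁) = ln(3790/785) / (113 − 27.7)
  = 1.574 / 85.30 = 0.01845 h⁻¹
t½ = ln2 / k = 0.693147 / 0.01845 = 37.57 h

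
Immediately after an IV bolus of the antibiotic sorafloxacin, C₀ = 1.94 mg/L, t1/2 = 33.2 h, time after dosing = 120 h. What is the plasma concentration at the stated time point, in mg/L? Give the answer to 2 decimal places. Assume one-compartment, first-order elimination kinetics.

k = ln2 / t½ = 0.693147 / 33.2 = 0.02088 h⁻¹
C = C₀ · e^(−k·t) = 1.940 × e^(−0.02088 × 120)
  = 1.940 × 0.08163 = 0.1584 mg/L

0.16 mg/L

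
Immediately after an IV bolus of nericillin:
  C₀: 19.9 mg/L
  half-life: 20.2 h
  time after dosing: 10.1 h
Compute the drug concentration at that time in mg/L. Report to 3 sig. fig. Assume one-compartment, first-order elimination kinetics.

k = ln2 / t½ = 0.693147 / 20.2 = 0.03431 h⁻¹
C = C₀ · e^(−k·t) = 19.90 × e^(−0.03431 × 10.1)
  = 19.90 × 0.7071 = 14.07 mg/L

14.1 mg/L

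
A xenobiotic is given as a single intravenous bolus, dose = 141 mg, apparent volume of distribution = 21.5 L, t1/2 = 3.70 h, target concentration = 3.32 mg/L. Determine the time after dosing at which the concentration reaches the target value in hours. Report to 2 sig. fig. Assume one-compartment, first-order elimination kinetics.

C₀ = Dose / Vd = 141.0 / 21.5 = 6.558 mg/L
k = ln2 / t½ = 0.693147 / 3.70 = 0.1873 h⁻¹
t = ln(C₀ / C) / k = ln(6.558 / 3.32) / 0.1873
  = ln(1.975) / 0.1873 = 0.6806 / 0.1873 = 3.634 h

3.6 h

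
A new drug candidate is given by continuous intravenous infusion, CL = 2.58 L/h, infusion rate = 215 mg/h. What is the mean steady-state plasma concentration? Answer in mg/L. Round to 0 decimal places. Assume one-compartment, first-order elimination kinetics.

At steady state Css = R₀ / CL = 215 / 2.580 = 83.33 mg/L

83 mg/L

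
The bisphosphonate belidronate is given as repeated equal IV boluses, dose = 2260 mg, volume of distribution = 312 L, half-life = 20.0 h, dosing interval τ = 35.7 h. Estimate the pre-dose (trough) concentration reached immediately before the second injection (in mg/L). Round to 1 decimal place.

2.1 mg/L

C₀ per dose = Dose / Vd = 2260 / 312 = 7.244 mg/L
k = ln2 / t½ = 0.693147 / 20.0 = 0.03466 h⁻¹
Fraction remaining after one interval: r = e^(−kτ) = e^(−0.03466 × 35.7) = 0.2901
Before dose 2, 1 dose has been given (aged 1τ).
C_trough = C₀ × r = 7.244 × 0.2901 = 2.101 mg/L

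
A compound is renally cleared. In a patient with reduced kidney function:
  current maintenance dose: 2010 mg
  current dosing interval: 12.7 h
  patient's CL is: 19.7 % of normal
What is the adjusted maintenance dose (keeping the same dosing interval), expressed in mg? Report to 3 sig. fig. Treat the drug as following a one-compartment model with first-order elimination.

To keep the same average steady-state level, dosing rate must scale with clearance.
CL ratio = 19.7 / 100 = 0.1970
New dose (same interval) = 2010 × 0.1970 = 396.0 mg

396 mg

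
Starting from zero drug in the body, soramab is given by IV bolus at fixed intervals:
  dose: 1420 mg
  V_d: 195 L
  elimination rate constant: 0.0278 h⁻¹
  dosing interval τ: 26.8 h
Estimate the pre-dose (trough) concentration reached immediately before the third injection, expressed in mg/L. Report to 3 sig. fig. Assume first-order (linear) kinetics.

C₀ per dose = Dose / Vd = 1420 / 195 = 7.282 mg/L
Fraction remaining after one interval: r = e^(−kτ) = e^(−0.02780 × 26.8) = 0.4747
Before dose 3, 2 doses have been given (aged 1τ, 2τ).
C_trough = C₀ × (r + r²) = 7.282 × (0.4747 + 0.2253) = 5.097 mg/L

5.10 mg/L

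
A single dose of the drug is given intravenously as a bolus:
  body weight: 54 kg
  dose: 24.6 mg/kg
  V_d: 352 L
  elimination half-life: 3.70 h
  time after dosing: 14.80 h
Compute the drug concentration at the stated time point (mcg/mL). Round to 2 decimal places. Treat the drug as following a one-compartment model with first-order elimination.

Total dose = 24.6 × 54 = 1328 mg
C₀ = Dose / Vd = 1328 / 352 = 3.773 mg/L
k = ln2 / t½ = 0.693147 / 3.70 = 0.1873 h⁻¹
t / t½ = 14.80 / 3.70 = 4 half-lives
C = C₀ × (1/2)^4 = 3.773 × 0.06250 = 0.2358 mg/L
(0.2358 mg/L = 0.2358 mcg/mL)

0.24 mcg/mL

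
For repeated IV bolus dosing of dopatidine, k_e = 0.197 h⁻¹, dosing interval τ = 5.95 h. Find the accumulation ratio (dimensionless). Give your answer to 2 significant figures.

e^(−kτ) = e^(−0.1970 × 5.95) = 0.3097
Accumulation ratio R = 1 / (1 − e^(−kτ)) = 1 / (1 − 0.3097) = 1.449

1.4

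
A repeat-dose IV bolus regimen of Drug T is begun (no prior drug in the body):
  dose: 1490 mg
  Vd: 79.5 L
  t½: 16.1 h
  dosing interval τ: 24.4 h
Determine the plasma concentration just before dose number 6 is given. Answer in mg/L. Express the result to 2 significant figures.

C₀ per dose = Dose / Vd = 1490 / 79.5 = 18.74 mg/L
k = ln2 / t½ = 0.693147 / 16.1 = 0.04305 h⁻¹
Fraction remaining after one interval: r = e^(−kτ) = e^(−0.04305 × 24.4) = 0.3498
Before dose 6, 5 doses have been given (aged 1τ, 2τ, 3τ, 4τ, 5τ).
C_trough = C₀ × (r + r² + … + r^5) = C₀ × r(1−r^5)/(1−r)
        = 18.74 × 0.3498 × (1 − 0.005237) / (1 − 0.3498) = 10.03 mg/L

10 mg/L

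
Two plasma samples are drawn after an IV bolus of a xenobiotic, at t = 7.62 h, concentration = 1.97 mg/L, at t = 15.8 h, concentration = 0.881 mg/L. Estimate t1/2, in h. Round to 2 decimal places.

k = ln(C₁/C₂) / (t₂ − t₁) = ln(1.97/0.881) / (15.8 − 7.62)
  = 0.8047 / 8.180 = 0.09837 h⁻¹
t½ = ln2 / k = 0.693147 / 0.09837 = 7.046 h

7.05 h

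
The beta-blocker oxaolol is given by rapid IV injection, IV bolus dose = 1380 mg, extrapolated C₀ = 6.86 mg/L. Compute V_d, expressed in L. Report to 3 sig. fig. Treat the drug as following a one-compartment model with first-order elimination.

Vd = Dose / C₀ = 1380 / 6.86 = 201.2 L

201 L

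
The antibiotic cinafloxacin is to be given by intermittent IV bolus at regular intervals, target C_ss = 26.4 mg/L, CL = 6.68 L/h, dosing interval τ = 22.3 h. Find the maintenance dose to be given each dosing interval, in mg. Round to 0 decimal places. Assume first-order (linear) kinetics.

3933 mg

At steady state, Dose/τ = Css × CL.
Dose = Css × CL × τ = 26.4 × 6.680 × 22.3 = 3933 mg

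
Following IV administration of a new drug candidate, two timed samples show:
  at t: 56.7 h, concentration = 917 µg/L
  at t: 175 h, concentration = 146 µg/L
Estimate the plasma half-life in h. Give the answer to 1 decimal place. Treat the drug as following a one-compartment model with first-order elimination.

k = ln(C₁/C₂) / (t₂ − t₁) = ln(917/146) / (175 − 56.7)
  = 1.838 / 118.3 = 0.01554 h⁻¹
t½ = ln2 / k = 0.693147 / 0.01554 = 44.60 h

44.6 h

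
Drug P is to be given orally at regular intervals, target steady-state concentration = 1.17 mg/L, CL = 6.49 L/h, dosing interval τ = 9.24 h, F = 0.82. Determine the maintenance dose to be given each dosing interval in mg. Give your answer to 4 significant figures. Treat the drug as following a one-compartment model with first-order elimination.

85.56 mg

At steady state, F × (Dose/τ) = Css × CL.
Dose = Css × CL × τ / F = 1.17 × 6.490 × 9.24 / 0.82 = 85.56 mg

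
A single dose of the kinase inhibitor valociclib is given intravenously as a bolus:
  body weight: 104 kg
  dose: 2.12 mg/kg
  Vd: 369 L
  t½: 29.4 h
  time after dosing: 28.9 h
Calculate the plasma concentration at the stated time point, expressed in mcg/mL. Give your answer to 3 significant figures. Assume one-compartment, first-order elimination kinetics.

Total dose = 2.12 × 104 = 220.5 mg
C₀ = Dose / Vd = 220.5 / 369 = 0.5976 mg/L
k = ln2 / t½ = 0.693147 / 29.4 = 0.02358 h⁻¹
C = C₀ · e^(−k·t) = 0.5976 × e^(−0.02358 × 28.9)
  = 0.5976 × 0.5059 = 0.3023 mg/L
(0.3023 mg/L = 0.3023 mcg/mL)

0.302 mcg/mL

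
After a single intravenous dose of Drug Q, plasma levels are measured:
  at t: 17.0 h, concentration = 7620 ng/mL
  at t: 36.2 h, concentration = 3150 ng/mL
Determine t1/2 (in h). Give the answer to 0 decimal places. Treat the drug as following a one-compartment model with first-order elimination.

15 h

k = ln(C₁/C₂) / (t₂ − t₁) = ln(7620/3150) / (36.2 − 17.0)
  = 0.8834 / 19.20 = 0.04601 h⁻¹
t½ = ln2 / k = 0.693147 / 0.04601 = 15.07 h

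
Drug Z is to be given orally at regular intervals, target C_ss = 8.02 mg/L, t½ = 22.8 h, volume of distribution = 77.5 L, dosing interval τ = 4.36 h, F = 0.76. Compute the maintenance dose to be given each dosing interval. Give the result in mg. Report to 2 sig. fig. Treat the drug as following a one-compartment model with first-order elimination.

k = ln2 / t½ = 0.693147 / 22.8 = 0.03040 h⁻¹
CL = k × Vd = 0.03040 × 77.5 = 2.356 L/h
At steady state, F × (Dose/τ) = Css × CL.
Dose = Css × CL × τ / F = 8.02 × 2.356 × 4.36 / 0.76 = 108.4 mg

110 mg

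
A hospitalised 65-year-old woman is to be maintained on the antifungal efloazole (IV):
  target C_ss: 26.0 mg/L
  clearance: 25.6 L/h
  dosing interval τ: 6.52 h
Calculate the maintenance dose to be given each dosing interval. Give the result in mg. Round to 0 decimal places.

At steady state, Dose/τ = Css × CL.
Dose = Css × CL × τ = 26.0 × 25.60 × 6.52 = 4340 mg

4340 mg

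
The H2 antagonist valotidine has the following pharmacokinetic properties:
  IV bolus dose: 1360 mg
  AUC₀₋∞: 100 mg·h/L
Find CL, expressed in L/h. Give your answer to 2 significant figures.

CL = Dose / AUC = 1360 / 100 = 13.60 L/h

14 L/h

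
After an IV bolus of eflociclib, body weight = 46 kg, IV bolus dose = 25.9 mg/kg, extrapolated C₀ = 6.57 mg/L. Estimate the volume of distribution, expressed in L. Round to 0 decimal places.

181 L

Dose = 25.9 × 46 = 1191 mg
Vd = Dose / C₀ = 1191 / 6.57 = 181.3 L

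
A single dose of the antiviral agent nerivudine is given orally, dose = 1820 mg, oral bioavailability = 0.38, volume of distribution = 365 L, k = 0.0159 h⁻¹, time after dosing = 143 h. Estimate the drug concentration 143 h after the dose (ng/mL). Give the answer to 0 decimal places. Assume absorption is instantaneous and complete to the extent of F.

195 ng/mL

Amount reaching circulation = F × Dose = 0.38 × 1820 = 691.6 mg
C₀ = F·Dose / Vd = 691.6 / 365 = 1.895 mg/L
C = C₀ · e^(−k·t) = 1.895 × e^(−0.01590 × 143)
  = 1.895 × 0.1029 = 0.1950 mg/L
Convert: 0.1950 mg/L × 1000 = 195.0 ng/mL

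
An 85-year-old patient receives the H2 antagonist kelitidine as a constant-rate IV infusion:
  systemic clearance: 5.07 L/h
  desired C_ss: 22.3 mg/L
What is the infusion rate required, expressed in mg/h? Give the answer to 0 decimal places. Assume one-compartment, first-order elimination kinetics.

113 mg/h

At steady state, infusion rate R₀ = Css × CL = 22.3 × 5.070 = 113.1 mg/h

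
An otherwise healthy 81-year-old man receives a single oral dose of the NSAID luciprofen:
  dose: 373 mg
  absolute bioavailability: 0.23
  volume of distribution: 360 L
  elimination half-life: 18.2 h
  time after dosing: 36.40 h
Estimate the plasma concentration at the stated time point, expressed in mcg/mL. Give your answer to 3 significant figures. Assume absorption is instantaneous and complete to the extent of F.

Amount reaching circulation = F × Dose = 0.23 × 373.0 = 85.79 mg
C₀ = F·Dose / Vd = 85.79 / 360 = 0.2383 mg/L
k = ln2 / t½ = 0.693147 / 18.2 = 0.03809 h⁻¹
t / t½ = 36.40 / 18.2 = 2 half-lives
C = C₀ × (1/2)^2 = 0.2383 × 0.2500 = 0.05958 mg/L
(0.05958 mg/L = 0.05958 mcg/mL)

0.0596 mcg/mL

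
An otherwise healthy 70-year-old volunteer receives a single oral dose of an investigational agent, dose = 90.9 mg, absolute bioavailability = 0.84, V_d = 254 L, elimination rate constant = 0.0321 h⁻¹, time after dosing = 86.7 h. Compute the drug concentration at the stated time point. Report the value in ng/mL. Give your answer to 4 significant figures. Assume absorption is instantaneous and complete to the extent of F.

Amount reaching circulation = F × Dose = 0.84 × 90.90 = 76.36 mg
C₀ = F·Dose / Vd = 76.36 / 254 = 0.3006 mg/L
C = C₀ · e^(−k·t) = 0.3006 × e^(−0.03210 × 86.7)
  = 0.3006 × 0.06185 = 0.01859 mg/L
Convert: 0.01859 mg/L × 1000 = 18.59 ng/mL

18.59 ng/mL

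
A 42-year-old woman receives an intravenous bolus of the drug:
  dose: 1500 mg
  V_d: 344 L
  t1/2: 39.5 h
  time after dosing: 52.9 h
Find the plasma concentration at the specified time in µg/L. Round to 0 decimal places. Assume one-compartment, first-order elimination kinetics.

1723 µg/L

C₀ = Dose / Vd = 1500 / 344 = 4.360 mg/L
k = ln2 / t½ = 0.693147 / 39.5 = 0.01755 h⁻¹
C = C₀ · e^(−k·t) = 4.360 × e^(−0.01755 × 52.9)
  = 4.360 × 0.3952 = 1.723 mg/L
Convert: 1.723 mg/L × 1000 = 1723 µg/L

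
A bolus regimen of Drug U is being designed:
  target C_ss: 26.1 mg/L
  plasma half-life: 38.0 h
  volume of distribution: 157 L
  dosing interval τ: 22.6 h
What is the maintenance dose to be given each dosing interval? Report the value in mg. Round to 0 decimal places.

1689 mg

k = ln2 / t½ = 0.693147 / 38.0 = 0.01824 h⁻¹
CL = k × Vd = 0.01824 × 157 = 2.864 L/h
At steady state, Dose/τ = Css × CL.
Dose = Css × CL × τ = 26.1 × 2.864 × 22.6 = 1689 mg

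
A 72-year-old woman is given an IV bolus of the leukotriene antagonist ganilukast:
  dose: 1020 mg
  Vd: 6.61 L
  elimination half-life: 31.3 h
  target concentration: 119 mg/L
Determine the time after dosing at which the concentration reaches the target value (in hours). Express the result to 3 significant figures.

C₀ = Dose / Vd = 1020 / 6.61 = 154.3 mg/L
k = ln2 / t½ = 0.693147 / 31.3 = 0.02215 h⁻¹
t = ln(C₀ / C) / k = ln(154.3 / 119) / 0.02215
  = ln(1.297) / 0.02215 = 0.2601 / 0.02215 = 11.74 h

11.7 h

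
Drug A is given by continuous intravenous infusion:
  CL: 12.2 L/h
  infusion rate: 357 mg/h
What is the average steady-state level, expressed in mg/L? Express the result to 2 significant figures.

At steady state Css = R₀ / CL = 357 / 12.20 = 29.26 mg/L

29 mg/L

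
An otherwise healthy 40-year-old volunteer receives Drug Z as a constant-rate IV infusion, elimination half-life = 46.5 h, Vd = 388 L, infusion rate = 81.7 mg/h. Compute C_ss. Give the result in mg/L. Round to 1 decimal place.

k = ln2 / t½ = 0.693147 / 46.5 = 0.01491 h⁻¹
CL = k × Vd = 0.01491 × 388 = 5.785 L/h
At steady state Css = R₀ / CL = 81.7 / 5.785 = 14.12 mg/L

14.1 mg/L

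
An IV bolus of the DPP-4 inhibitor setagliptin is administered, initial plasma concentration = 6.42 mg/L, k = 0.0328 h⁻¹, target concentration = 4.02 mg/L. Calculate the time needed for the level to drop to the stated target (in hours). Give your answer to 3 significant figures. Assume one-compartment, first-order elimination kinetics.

t = ln(C₀ / C) / k = ln(6.420 / 4.02) / 0.03280
  = ln(1.597) / 0.03280 = 0.4681 / 0.03280 = 14.27 h

14.3 h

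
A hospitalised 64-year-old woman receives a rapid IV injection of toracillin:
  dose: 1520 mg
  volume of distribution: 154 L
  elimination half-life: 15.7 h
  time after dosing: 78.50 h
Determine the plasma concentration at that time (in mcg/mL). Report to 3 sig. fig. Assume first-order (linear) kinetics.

0.308 mcg/mL

C₀ = Dose / Vd = 1520 / 154 = 9.870 mg/L
k = ln2 / t½ = 0.693147 / 15.7 = 0.04415 h⁻¹
t / t½ = 78.50 / 15.7 = 5 half-lives
C = C₀ × (1/2)^5 = 9.870 × 0.03125 = 0.3084 mg/L
(0.3084 mg/L = 0.3084 mcg/mL)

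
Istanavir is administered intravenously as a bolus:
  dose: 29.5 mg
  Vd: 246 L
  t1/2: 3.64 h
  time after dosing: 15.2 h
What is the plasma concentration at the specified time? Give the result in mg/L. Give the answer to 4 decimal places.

C₀ = Dose / Vd = 29.50 / 246 = 0.1199 mg/L
k = ln2 / t½ = 0.693147 / 3.64 = 0.1904 h⁻¹
C = C₀ · e^(−k·t) = 0.1199 × e^(−0.1904 × 15.2)
  = 0.1199 × 0.05535 = 0.006636 mg/L

0.0066 mg/L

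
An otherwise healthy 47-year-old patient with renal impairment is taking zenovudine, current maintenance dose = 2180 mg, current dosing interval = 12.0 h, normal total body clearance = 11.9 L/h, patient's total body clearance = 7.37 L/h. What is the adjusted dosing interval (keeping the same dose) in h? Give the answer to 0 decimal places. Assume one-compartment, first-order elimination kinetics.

To keep the same average steady-state level, dosing rate must scale with clearance.
CL ratio = 7.37 / 11.9 = 0.6193
New interval (same dose) = 12.0 / 0.6193 = 19.38 h

19 h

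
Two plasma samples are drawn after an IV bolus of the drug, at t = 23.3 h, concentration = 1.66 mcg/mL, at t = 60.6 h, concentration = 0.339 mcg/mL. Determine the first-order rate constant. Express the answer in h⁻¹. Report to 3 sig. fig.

0.0426 h⁻¹

k = ln(C₁/C₂) / (t₂ − t₁) = ln(1.66/0.339) / (60.6 − 23.3)
  = 1.589 / 37.30 = 0.04260 h⁻¹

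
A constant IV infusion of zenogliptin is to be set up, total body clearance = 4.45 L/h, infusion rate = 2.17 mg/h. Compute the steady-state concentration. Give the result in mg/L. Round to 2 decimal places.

0.49 mg/L

At steady state Css = R₀ / CL = 2.17 / 4.450 = 0.4876 mg/L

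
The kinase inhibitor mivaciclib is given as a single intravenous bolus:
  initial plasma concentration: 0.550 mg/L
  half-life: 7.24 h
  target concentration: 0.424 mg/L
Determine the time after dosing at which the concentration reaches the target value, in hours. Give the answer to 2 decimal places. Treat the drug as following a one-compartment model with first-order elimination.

k = ln2 / t½ = 0.693147 / 7.24 = 0.09574 h⁻¹
t = ln(C₀ / C) / k = ln(0.5500 / 0.424) / 0.09574
  = ln(1.297) / 0.09574 = 0.2601 / 0.09574 = 2.717 h

2.72 h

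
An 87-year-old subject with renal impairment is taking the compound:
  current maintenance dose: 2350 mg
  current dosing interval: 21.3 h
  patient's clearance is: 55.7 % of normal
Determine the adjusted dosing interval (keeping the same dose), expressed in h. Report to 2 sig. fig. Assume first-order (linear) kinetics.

38 h

To keep the same average steady-state level, dosing rate must scale with clearance.
CL ratio = 55.7 / 100 = 0.5570
New interval (same dose) = 21.3 / 0.5570 = 38.24 h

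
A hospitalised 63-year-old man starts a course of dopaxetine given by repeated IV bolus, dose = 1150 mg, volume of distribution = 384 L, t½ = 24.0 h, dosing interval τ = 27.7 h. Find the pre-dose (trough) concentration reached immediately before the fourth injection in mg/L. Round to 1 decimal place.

2.2 mg/L

C₀ per dose = Dose / Vd = 1150 / 384 = 2.995 mg/L
k = ln2 / t½ = 0.693147 / 24.0 = 0.02888 h⁻¹
Fraction remaining after one interval: r = e^(−kτ) = e^(−0.02888 × 27.7) = 0.4493
Before dose 4, 3 doses have been given (aged 1τ, 2τ, 3τ).
C_trough = C₀ × (r + r² + … + r^3) = C₀ × r(1−r^3)/(1−r)
        = 2.995 × 0.4493 × (1 − 0.09070) / (1 − 0.4493) = 2.222 mg/L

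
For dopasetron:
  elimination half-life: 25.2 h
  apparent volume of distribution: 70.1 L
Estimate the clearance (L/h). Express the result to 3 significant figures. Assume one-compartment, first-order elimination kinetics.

k = ln2 / t½ = 0.693147 / 25.2 = 0.02751 h⁻¹
CL = k × Vd = 0.02751 × 70.1 = 1.928 L/h

1.93 L/h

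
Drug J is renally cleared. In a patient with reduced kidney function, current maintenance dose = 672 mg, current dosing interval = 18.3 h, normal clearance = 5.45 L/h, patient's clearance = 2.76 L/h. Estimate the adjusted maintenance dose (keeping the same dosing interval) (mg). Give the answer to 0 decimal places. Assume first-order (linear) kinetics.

340 mg

To keep the same average steady-state level, dosing rate must scale with clearance.
CL ratio = 2.76 / 5.45 = 0.5064
New dose (same interval) = 672 × 0.5064 = 340.3 mg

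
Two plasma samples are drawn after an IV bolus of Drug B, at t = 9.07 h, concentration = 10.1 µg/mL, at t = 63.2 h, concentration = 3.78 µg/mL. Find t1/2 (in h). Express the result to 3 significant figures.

k = ln(C₁/C₂) / (t₂ − t₁) = ln(10.1/3.78) / (63.2 − 9.07)
  = 0.9828 / 54.13 = 0.01816 h⁻¹
t½ = ln2 / k = 0.693147 / 0.01816 = 38.17 h

38.2 h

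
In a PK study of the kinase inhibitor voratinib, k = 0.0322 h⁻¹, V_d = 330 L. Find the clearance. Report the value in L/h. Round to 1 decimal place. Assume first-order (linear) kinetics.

10.6 L/h

CL = k × Vd = 0.0322 × 330 = 10.63 L/h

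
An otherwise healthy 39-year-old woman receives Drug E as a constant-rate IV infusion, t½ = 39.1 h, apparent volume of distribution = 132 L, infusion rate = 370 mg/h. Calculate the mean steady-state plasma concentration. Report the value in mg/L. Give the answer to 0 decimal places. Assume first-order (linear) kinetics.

k = ln2 / t½ = 0.693147 / 39.1 = 0.01773 h⁻¹
CL = k × Vd = 0.01773 × 132 = 2.340 L/h
At steady state Css = R₀ / CL = 370 / 2.340 = 158.1 mg/L

158 mg/L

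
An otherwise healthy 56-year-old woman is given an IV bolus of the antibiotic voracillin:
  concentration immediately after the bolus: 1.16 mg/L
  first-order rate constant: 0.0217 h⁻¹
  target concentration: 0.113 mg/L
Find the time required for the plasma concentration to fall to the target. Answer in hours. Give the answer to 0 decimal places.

t = ln(C₀ / C) / k = ln(1.160 / 0.113) / 0.02170
  = ln(10.27) / 0.02170 = 2.329 / 0.02170 = 107.3 h

107 h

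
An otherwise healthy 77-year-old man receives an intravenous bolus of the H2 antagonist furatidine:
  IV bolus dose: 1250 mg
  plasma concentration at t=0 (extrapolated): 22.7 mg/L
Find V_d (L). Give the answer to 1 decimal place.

Vd = Dose / C₀ = 1250 / 22.7 = 55.07 L

55.1 L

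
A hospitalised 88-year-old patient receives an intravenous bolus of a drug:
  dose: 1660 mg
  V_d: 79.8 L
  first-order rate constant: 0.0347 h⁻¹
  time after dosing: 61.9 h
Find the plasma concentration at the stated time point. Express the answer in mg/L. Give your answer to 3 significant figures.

C₀ = Dose / Vd = 1660 / 79.8 = 20.80 mg/L
C = C₀ · e^(−k·t) = 20.80 × e^(−0.03470 × 61.9)
  = 20.80 × 0.1167 = 2.427 mg/L

2.43 mg/L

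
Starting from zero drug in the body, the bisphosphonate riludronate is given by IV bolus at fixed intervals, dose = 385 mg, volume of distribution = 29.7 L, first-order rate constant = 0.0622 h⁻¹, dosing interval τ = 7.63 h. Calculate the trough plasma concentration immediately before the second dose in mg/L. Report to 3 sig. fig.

C₀ per dose = Dose / Vd = 385 / 29.7 = 12.96 mg/L
Fraction remaining after one interval: r = e^(−kτ) = e^(−0.06220 × 7.63) = 0.6221
Before dose 2, 1 dose has been given (aged 1τ).
C_trough = C₀ × r = 12.96 × 0.6221 = 8.062 mg/L

8.06 mg/L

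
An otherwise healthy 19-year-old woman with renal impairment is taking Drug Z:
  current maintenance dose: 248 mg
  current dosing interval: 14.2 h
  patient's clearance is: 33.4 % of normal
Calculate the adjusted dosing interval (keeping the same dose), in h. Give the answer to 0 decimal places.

To keep the same average steady-state level, dosing rate must scale with clearance.
CL ratio = 33.4 / 100 = 0.3340
New interval (same dose) = 14.2 / 0.3340 = 42.51 h

43 h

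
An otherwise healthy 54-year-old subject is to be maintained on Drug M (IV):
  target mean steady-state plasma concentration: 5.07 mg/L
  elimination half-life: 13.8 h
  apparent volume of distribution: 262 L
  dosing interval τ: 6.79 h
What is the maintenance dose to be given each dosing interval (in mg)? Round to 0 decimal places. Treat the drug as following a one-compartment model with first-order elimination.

k = ln2 / t½ = 0.693147 / 13.8 = 0.05023 h⁻¹
CL = k × Vd = 0.05023 × 262 = 13.16 L/h
At steady state, Dose/τ = Css × CL.
Dose = Css × CL × τ = 5.07 × 13.16 × 6.79 = 453.0 mg

453 mg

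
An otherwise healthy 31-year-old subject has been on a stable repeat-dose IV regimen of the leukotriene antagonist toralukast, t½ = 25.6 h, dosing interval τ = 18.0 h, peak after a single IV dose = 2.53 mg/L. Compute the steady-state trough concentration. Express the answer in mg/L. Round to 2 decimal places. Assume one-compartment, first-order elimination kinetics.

4.03 mg/L

k = ln2 / t½ = 0.693147 / 25.6 = 0.02708 h⁻¹
e^(−kτ) = e^(−0.02708 × 18.0) = 0.6142
Accumulation ratio R = 1 / (1 − e^(−kτ)) = 1 / (1 − 0.6142) = 2.592
Steady-state trough = C₀ × R × e^(−kτ) = 2.53 × 2.592 × 0.6142 = 4.028 mg/L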